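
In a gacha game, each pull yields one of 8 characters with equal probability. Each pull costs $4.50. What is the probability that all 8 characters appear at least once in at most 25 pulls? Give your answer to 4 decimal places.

Let A_i be the event that character i is missing after 25 pulls. By inclusion–exclusion on the A_i,
P(all seen) = Σ_{j=0}^{8} (-1)^j C(8,j)((8-j)/8)^25
= 1.00000 - 0.28398 + 0.02107 - 0.00044 + 0.00000 - 0.00000 + 0.00000 - 0.00000 + 0.00000
= 0.73665.

0.7366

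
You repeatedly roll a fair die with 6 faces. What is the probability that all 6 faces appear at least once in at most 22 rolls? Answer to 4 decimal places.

0.8933

By inclusion–exclusion over which faces are missing,
P(all seen) = Σ_{j=0}^{6} (-1)^j C(6,j)((6-j)/6)^22
= 1.00000 - 0.10868 + 0.00200 - 0.00000 + 0.00000 - 0.00000 + 0.00000
= 0.89332.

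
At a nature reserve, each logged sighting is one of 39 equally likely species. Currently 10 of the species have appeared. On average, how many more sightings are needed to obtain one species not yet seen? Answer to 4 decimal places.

1.3448

Each sighting yields a new species with probability (39-10)/39 = 29/39, so the wait is geometric with mean 39/29.
E = 39/29 = 1.34483.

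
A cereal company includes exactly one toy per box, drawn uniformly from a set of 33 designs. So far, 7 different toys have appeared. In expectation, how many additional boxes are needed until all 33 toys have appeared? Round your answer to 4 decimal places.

127.1959

The wait to go from k to k+1 distinct toys is geometric with mean 33/(33-k).
Sum over k = 7,...,32: E = 33/26 + 33/25 + 33/24 + ... + 33/2 + 33/1 = 127.19585.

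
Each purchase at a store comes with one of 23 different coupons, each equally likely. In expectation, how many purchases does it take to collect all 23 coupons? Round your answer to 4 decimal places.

Split into phases: going from k distinct to k+1 distinct takes on average 23/(23-k) purchases.
E[T] = 23/23 + 23/22 + 23/21 + ... + 23/2 + 23/1 = 23·H_{23}.
H_{23} = 3.73429, so E[T] = 85.88870.

85.8887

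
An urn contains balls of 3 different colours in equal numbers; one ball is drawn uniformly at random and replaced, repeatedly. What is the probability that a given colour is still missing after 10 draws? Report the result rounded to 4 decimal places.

0.0173

Each draw misses the fixed colour with probability (3-1)/3 = 2/3, independently.
P(still missing after 10) = (2/3)^10 = 0.01734.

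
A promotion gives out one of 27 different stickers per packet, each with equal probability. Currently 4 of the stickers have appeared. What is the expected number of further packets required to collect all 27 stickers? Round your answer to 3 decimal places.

100.826

The wait to go from k to k+1 distinct stickers is geometric with mean 27/(27-k).
Sum over k = 4,...,26: E = 27/23 + 27/22 + 27/21 + ... + 27/2 + 27/1 = 100.8259.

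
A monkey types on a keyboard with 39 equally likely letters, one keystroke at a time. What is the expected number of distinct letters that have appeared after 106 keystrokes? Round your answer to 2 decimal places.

For each letter, P(seen in 106 keystrokes) = 1 - (38/39)^106 = 0.936.
By linearity of expectation, E[distinct seen] = 39·(1 - (38/39)^106) = 36.515.

36.52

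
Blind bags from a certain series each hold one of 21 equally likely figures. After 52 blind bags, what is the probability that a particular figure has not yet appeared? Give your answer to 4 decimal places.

0.0791

On each blind bag the fixed figure fails to appear with probability 20/21.
P(still missing after 52) = (20/21)^52 = 0.07910.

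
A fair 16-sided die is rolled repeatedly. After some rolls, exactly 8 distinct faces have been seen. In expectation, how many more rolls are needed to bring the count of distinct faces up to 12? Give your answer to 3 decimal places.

10.152

From k distinct to k+1 distinct takes on average 16/(16-k) rolls.
Sum over k = 8,...,11: E = 16/8 + 16/7 + 16/6 + 16/5 = 10.1524.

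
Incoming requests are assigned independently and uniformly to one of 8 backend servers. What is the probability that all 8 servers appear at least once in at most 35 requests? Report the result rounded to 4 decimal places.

0.9265

By inclusion–exclusion over which servers are missing,
P(all seen) = Σ_{j=0}^{8} (-1)^j C(8,j)((8-j)/8)^35
= 1.00000 - 0.07471 + 0.00119 - 0.00000 + 0.00000 - 0.00000 + 0.00000 - 0.00000 + 0.00000
= 0.92647.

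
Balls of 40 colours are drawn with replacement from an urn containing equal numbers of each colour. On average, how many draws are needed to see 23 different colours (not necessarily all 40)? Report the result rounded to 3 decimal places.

33.560

Going from k to k+1 distinct takes a geometric number of draws with mean 40/(40-k).
Sum over k = 0,...,22: E = 40/40 + 40/39 + 40/38 + ... + 40/19 + 40/18 = 33.5596.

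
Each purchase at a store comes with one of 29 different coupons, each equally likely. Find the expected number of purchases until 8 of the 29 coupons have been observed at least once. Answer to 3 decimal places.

With k distinct coupons already seen, the next new one arrives after an expected 29/(29-k) purchases.
Sum over k = 0,...,7: E = 29/29 + 29/28 + 29/27 + ... + 29/23 + 29/22 = 9.1726.

9.173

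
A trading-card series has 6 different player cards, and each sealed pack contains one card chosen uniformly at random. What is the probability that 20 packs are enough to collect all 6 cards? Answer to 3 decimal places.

0.848

Let A_i be the event that card i is missing after 20 packs. By inclusion–exclusion on the A_i,
P(all seen) = Σ_{j=0}^{6} (-1)^j C(6,j)((6-j)/6)^20
= 1.0000 - 0.1565 + 0.0045 - 0.0000 + 0.0000 - 0.0000 + 0.0000
= 0.8480.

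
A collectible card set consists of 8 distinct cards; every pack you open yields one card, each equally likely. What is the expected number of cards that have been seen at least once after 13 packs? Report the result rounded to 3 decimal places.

For each card, P(seen in 13 packs) = 1 - (7/8)^13 = 0.8238.
By linearity of expectation, E[distinct seen] = 8·(1 - (7/8)^13) = 6.5901.

6.590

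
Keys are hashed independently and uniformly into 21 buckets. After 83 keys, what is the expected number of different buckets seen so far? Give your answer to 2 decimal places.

For each bucket, P(seen in 83 keys) = 1 - (20/21)^83 = 0.983.
By linearity of expectation, E[distinct seen] = 21·(1 - (20/21)^83) = 20.634.

20.63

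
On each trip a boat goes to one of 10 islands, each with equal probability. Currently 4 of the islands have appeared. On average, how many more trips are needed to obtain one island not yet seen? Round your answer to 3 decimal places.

The number of trips until the next new island is geometric with success probability 6/10, so its mean is 10/6.
E = 10/6 = 1.6667.

1.667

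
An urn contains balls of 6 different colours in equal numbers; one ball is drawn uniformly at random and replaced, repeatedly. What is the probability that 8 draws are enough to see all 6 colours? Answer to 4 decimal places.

By inclusion–exclusion over which colours are missing,
P(all seen) = Σ_{j=0}^{6} (-1)^j C(6,j)((6-j)/6)^8
= 1.00000 - 1.39541 + 0.58528 - 0.07813 + 0.00229 - 0.00000 + 0.00000
= 0.11403.

0.1140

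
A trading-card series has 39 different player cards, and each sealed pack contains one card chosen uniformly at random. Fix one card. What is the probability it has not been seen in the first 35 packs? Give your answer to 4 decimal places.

0.4029

On each pack the fixed card fails to appear with probability 38/39.
P(still missing after 35) = (38/39)^35 = 0.40287.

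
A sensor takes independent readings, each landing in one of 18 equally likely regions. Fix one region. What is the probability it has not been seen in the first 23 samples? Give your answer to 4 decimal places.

On each sample the fixed region fails to appear with probability 17/18.
P(still missing after 23) = (17/18)^23 = 0.26857.

0.2686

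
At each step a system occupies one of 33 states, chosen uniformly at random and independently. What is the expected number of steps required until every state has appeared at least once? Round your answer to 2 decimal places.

134.93

The wait to go from k to k+1 distinct states is geometric with mean 33/(33-k).
E[T] = 33/33 + 33/32 + 33/31 + ... + 33/2 + 33/1 = 33·H_{33}.
H_{33} = 4.089, so E[T] = 134.930.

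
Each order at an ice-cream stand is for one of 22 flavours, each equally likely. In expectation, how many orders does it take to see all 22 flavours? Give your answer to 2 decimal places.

81.20

Split into phases: going from k distinct to k+1 distinct takes on average 22/(22-k) orders.
E[T] = 22/22 + 22/21 + 22/20 + ... + 22/2 + 22/1 = 22·H_{22}.
H_{22} = 3.691, so E[T] = 81.198.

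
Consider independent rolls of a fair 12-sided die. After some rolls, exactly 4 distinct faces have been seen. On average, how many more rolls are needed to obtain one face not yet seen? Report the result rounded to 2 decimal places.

1.50

The number of rolls until the next new face is geometric with success probability 8/12, so its mean is 12/8.
E = 12/8 = 1.500.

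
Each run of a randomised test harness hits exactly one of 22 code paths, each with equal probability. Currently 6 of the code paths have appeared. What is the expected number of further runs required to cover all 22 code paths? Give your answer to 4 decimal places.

The wait to go from k to k+1 distinct code paths is geometric with mean 22/(22-k).
Sum over k = 6,...,21: E = 22/16 + 22/15 + 22/14 + ... + 22/2 + 22/1 = 74.37604.

74.3760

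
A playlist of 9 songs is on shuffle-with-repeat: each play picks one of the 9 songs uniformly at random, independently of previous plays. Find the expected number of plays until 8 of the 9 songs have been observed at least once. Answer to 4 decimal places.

16.4607

With k distinct songs already seen, the next new one arrives after an expected 9/(9-k) plays.
Sum over k = 0,...,7: E = 9/9 + 9/8 + 9/7 + ... + 9/3 + 9/2 = 16.46071.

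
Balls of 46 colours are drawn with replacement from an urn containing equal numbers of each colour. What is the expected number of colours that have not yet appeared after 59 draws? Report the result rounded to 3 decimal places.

For each colour, P(unseen after 59) = (45/46)^59 = 0.2734.
By linearity of expectation, E[unseen] = 46·(45/46)^59 = 12.5772.

12.577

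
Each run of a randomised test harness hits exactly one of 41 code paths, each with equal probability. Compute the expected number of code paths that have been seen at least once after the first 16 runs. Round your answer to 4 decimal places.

For each code path, P(seen in 16 runs) = 1 - (40/41)^16 = 0.32638.
By linearity of expectation, E[distinct seen] = 41·(1 - (40/41)^16) = 13.38138.

13.3814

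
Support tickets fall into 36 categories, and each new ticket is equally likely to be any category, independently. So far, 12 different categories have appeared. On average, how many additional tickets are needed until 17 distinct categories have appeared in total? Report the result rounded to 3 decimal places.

8.216

The wait to go from k to k+1 distinct categories is geometric with mean 36/(36-k).
Sum over k = 12,...,16: E = 36/24 + 36/23 + 36/22 + 36/21 + 36/20 = 8.2159.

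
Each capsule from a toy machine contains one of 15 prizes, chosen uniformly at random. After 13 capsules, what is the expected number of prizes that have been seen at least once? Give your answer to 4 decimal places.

For each prize, P(seen in 13 capsules) = 1 - (14/15)^13 = 0.59217.
By linearity of expectation, E[distinct seen] = 15·(1 - (14/15)^13) = 8.88257.

8.8826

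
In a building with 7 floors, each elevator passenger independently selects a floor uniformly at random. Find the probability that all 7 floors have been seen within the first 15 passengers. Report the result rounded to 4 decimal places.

0.4339

Let A_i be the event that floor i is missing after 15 passengers. By inclusion–exclusion on the A_i,
P(all seen) = Σ_{j=0}^{7} (-1)^j C(7,j)((7-j)/7)^15
= 1.00000 - 0.69326 + 0.13499 - 0.00792 + 0.00011 - 0.00000 + 0.00000 - 0.00000
= 0.43392.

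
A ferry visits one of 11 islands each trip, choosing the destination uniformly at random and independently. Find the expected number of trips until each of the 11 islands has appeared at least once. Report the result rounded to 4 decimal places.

33.2187

Split into phases: going from k distinct to k+1 distinct takes on average 11/(11-k) trips.
E[T] = 11/11 + 11/10 + 11/9 + ... + 11/2 + 11/1 = 11·H_{11}.
H_{11} = 3.01988, so E[T] = 33.21865.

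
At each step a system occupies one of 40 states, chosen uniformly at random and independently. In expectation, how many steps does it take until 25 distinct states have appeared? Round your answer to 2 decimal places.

38.41

With k distinct states already seen, the next new one arrives after an expected 40/(40-k) steps.
Sum over k = 0,...,24: E = 40/40 + 40/39 + 40/38 + ... + 40/17 + 40/16 = 38.413.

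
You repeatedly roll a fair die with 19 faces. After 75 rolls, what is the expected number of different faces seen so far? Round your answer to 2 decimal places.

For each face, P(seen in 75 rolls) = 1 - (18/19)^75 = 0.983.
By linearity of expectation, E[distinct seen] = 19·(1 - (18/19)^75) = 18.671.

18.67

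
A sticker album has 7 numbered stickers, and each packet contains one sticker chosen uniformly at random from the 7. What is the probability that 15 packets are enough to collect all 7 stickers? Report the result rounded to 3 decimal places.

By inclusion–exclusion over which stickers are missing,
P(all seen) = Σ_{j=0}^{7} (-1)^j C(7,j)((7-j)/7)^15
= 1.0000 - 0.6933 + 0.1350 - 0.0079 + 0.0001 - 0.0000 + 0.0000 - 0.0000
= 0.4339.

0.434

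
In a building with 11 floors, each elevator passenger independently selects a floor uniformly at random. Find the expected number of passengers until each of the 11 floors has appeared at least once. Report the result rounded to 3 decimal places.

33.219

The wait to go from k to k+1 distinct floors is geometric with mean 11/(11-k).
E[T] = 11/11 + 11/10 + 11/9 + ... + 11/2 + 11/1 = 11·H_{11}.
H_{11} = 3.0199, so E[T] = 33.2187.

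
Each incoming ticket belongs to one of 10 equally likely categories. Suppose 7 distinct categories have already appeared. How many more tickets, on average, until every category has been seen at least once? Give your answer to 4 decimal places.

From k distinct to k+1 distinct takes on average 10/(10-k) tickets.
Sum over k = 7,...,9: E = 10/3 + 10/2 + 10/1 = 18.33333.

18.3333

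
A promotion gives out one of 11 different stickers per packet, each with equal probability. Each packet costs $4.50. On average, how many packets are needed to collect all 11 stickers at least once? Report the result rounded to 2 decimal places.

The wait to go from k to k+1 distinct stickers is geometric with mean 11/(11-k).
E[T] = 11/11 + 11/10 + 11/9 + ... + 11/2 + 11/1 = 11·H_{11}.
H_{11} = 3.020, so E[T] = 33.219.

33.22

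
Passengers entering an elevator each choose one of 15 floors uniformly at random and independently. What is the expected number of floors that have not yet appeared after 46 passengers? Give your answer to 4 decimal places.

For each floor, P(unseen after 46) = (14/15)^46 = 0.04185.
By linearity of expectation, E[unseen] = 15·(14/15)^46 = 0.62774.

0.6277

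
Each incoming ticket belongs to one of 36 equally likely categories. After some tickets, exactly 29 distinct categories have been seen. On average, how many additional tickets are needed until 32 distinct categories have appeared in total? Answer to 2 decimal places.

From k distinct to k+1 distinct takes on average 36/(36-k) tickets.
Sum over k = 29,...,31: E = 36/7 + 36/6 + 36/5 = 18.343.

18.34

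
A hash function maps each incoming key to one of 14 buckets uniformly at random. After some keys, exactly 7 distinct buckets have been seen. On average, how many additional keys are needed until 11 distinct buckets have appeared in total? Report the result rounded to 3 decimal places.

10.633

The wait to go from k to k+1 distinct buckets is geometric with mean 14/(14-k).
Sum over k = 7,...,10: E = 14/7 + 14/6 + 14/5 + 14/4 = 10.6333.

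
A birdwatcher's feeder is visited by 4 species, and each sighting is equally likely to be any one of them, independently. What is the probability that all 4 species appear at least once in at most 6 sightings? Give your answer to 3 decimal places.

0.381

Let A_i be the event that species i is missing after 6 sightings. By inclusion–exclusion on the A_i,
P(all seen) = Σ_{j=0}^{4} (-1)^j C(4,j)((4-j)/4)^6
= 1.0000 - 0.7119 + 0.0938 - 0.0010 + 0.0000
= 0.3809.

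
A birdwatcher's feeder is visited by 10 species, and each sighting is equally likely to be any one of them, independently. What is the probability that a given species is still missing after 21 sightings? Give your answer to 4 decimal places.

On each sighting the fixed species fails to appear with probability 9/10.
P(still missing after 21) = (9/10)^21 = 0.10942.

0.1094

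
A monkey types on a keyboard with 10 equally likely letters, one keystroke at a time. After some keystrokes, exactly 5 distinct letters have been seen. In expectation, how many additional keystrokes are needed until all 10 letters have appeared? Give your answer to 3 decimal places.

22.833

With k distinct letters already seen, the next new one takes an expected 10/(10-k) keystrokes.
Sum over k = 5,...,9: E = 10/5 + 10/4 + 10/3 + 10/2 + 10/1 = 22.8333.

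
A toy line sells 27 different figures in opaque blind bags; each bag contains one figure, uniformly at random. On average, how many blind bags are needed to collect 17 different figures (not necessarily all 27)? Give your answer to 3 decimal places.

25.987

With k distinct figures already seen, the next new one arrives after an expected 27/(27-k) blind bags.
Sum over k = 0,...,16: E = 27/27 + 27/26 + 27/25 + ... + 27/12 + 27/11 = 25.9872.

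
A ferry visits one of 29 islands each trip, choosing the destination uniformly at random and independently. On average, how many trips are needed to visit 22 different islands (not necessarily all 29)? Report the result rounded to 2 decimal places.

39.70

Going from k to k+1 distinct takes a geometric number of trips with mean 29/(29-k).
Sum over k = 0,...,21: E = 29/29 + 29/28 + 29/27 + ... + 29/9 + 29/8 = 39.695.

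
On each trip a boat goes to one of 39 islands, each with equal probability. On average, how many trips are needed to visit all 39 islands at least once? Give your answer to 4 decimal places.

165.8882

After k distinct islands have appeared, the next trip gives a new one with probability (39-k)/39, so the expected wait for the (k+1)-th is 39/(39-k).
E[T] = 39/39 + 39/38 + 39/37 + ... + 39/2 + 39/1 = 39·H_{39}.
H_{39} = 4.25354, so E[T] = 165.88818.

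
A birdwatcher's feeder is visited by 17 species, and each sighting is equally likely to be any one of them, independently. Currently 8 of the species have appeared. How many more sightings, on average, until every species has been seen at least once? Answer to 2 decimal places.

From k distinct to k+1 distinct takes on average 17/(17-k) sightings.
Sum over k = 8,...,16: E = 17/9 + 17/8 + 17/7 + ... + 17/2 + 17/1 = 48.092.

48.09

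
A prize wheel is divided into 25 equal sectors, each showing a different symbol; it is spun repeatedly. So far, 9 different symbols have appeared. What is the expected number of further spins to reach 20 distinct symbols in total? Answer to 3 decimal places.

27.435

With k distinct symbols already seen, the next new one takes an expected 25/(25-k) spins.
Sum over k = 9,...,19: E = 25/16 + 25/15 + 25/14 + ... + 25/7 + 25/6 = 27.4349.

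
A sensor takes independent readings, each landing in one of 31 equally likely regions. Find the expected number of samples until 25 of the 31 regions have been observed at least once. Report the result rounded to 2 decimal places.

48.89

With k distinct regions already seen, the next new one arrives after an expected 31/(31-k) samples.
Sum over k = 0,...,24: E = 31/31 + 31/30 + 31/29 + ... + 31/8 + 31/7 = 48.895.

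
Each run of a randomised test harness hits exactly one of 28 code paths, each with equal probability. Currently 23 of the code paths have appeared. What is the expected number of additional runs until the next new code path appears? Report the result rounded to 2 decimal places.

5.60

Each run yields a new code path with probability (28-23)/28 = 5/28, so the wait is geometric with mean 28/5.
E = 28/5 = 5.600.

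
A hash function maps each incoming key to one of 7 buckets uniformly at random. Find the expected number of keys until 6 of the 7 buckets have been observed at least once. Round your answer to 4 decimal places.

11.1500

With k distinct buckets already seen, the next new one arrives after an expected 7/(7-k) keys.
Sum over k = 0,...,5: E = 7/7 + 7/6 + 7/5 + 7/4 + 7/3 + 7/2 = 11.15000.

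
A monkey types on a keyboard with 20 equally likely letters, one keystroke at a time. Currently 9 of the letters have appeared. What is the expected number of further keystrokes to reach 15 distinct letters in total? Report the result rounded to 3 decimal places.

The wait to go from k to k+1 distinct letters is geometric with mean 20/(20-k).
Sum over k = 9,...,14: E = 20/11 + 20/10 + 20/9 + 20/8 + 20/7 + 20/6 = 14.7309.

14.731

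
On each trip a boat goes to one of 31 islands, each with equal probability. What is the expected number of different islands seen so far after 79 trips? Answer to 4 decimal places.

For each island, P(seen in 79 trips) = 1 - (30/31)^79 = 0.92501.
By linearity of expectation, E[distinct seen] = 31·(1 - (30/31)^79) = 28.67530.

28.6753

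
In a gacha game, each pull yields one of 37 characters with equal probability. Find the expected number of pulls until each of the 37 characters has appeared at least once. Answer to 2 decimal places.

Split into phases: going from k distinct to k+1 distinct takes on average 37/(37-k) pulls.
E[T] = 37/37 + 37/36 + 37/35 + ... + 37/2 + 37/1 = 37·H_{37}.
H_{37} = 4.202, so E[T] = 155.459.

155.46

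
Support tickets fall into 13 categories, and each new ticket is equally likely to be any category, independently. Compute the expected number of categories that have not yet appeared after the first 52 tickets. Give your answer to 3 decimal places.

0.202

For each category, P(unseen after 52) = (12/13)^52 = 0.0156.
By linearity of expectation, E[unseen] = 13·(12/13)^52 = 0.2024.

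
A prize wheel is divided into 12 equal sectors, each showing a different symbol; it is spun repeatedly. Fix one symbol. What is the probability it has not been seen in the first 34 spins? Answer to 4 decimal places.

On each spin the fixed symbol fails to appear with probability 11/12.
P(still missing after 34) = (11/12)^34 = 0.05190.

0.0519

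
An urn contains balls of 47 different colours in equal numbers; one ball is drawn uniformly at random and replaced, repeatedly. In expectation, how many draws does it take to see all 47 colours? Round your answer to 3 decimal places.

The wait to go from k to k+1 distinct colours is geometric with mean 47/(47-k).
E[T] = 47/47 + 47/46 + 47/45 + ... + 47/2 + 47/1 = 47·H_{47}.
H_{47} = 4.4380, so E[T] = 208.5843.

208.584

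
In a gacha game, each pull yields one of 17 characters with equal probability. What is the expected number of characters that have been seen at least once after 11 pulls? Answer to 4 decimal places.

8.2737

For each character, P(seen in 11 pulls) = 1 - (16/17)^11 = 0.48669.
By linearity of expectation, E[distinct seen] = 17·(1 - (16/17)^11) = 8.27369.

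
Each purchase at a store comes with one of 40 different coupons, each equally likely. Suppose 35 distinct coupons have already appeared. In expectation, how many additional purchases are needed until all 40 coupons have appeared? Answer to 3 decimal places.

91.333

From k distinct to k+1 distinct takes on average 40/(40-k) purchases.
Sum over k = 35,...,39: E = 40/5 + 40/4 + 40/3 + 40/2 + 40/1 = 91.3333.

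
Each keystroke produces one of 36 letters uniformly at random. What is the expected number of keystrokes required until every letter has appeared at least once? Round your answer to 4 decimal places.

150.2841

Split into phases: going from k distinct to k+1 distinct takes on average 36/(36-k) keystrokes.
E[T] = 36/36 + 36/35 + 36/34 + ... + 36/2 + 36/1 = 36·H_{36}.
H_{36} = 4.17456, so E[T] = 150.28413.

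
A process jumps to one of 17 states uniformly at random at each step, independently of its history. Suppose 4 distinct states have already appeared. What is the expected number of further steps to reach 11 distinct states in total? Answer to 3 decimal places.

12.412

The wait to go from k to k+1 distinct states is geometric with mean 17/(17-k).
Sum over k = 4,...,10: E = 17/13 + 17/12 + 17/11 + ... + 17/8 + 17/7 = 12.4123.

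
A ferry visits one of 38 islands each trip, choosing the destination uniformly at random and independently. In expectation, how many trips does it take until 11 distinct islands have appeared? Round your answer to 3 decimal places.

12.785

With k distinct islands already seen, the next new one arrives after an expected 38/(38-k) trips.
Sum over k = 0,...,10: E = 38/38 + 38/37 + 38/36 + ... + 38/29 + 38/28 = 12.7849.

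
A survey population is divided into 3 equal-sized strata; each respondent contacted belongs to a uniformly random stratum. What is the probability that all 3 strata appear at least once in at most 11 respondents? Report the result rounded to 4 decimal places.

Let A_i be the event that stratum i is missing after 11 respondents. By inclusion–exclusion on the A_i,
P(all seen) = Σ_{j=0}^{3} (-1)^j C(3,j)((3-j)/3)^11
= 1.00000 - 0.03468 + 0.00002 - 0.00000
= 0.96533.

0.9653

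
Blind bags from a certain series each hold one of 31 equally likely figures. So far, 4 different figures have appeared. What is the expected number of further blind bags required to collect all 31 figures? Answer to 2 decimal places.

120.64

From k distinct to k+1 distinct takes on average 31/(31-k) blind bags.
Sum over k = 4,...,30: E = 31/27 + 31/26 + 31/25 + ... + 31/2 + 31/1 = 120.635.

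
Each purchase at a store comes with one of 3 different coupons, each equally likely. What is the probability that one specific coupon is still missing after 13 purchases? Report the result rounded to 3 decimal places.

0.005

On each purchase the fixed coupon fails to appear with probability 2/3.
P(still missing after 13) = (2/3)^13 = 0.0051.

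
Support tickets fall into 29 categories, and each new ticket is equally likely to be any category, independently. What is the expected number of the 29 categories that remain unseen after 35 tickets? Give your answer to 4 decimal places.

8.4918

For each category, P(unseen after 35) = (28/29)^35 = 0.29282.
By linearity of expectation, E[unseen] = 29·(28/29)^35 = 8.49179.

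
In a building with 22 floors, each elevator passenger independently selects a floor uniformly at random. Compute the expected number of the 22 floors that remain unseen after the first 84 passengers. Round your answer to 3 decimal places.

For each floor, P(unseen after 84) = (21/22)^84 = 0.0201.
By linearity of expectation, E[unseen] = 22·(21/22)^84 = 0.4419.

0.442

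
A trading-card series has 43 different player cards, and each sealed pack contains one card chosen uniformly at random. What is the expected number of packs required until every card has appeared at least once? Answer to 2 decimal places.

Split into phases: going from k distinct to k+1 distinct takes on average 43/(43-k) packs.
E[T] = 43/43 + 43/42 + 43/41 + ... + 43/2 + 43/1 = 43·H_{43}.
H_{43} = 4.350, so E[T] = 187.050.

187.05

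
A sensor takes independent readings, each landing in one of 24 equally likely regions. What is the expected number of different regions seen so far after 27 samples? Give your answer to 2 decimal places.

For each region, P(seen in 27 samples) = 1 - (23/24)^27 = 0.683.
By linearity of expectation, E[distinct seen] = 24·(1 - (23/24)^27) = 16.394.

16.39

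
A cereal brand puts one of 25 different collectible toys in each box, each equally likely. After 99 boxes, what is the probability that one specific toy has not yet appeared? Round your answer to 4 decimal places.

0.0176

On each box the fixed toy fails to appear with probability 24/25.
P(still missing after 99) = (24/25)^99 = 0.01757.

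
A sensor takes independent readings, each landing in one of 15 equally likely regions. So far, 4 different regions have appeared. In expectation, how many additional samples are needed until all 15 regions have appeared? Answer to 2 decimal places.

From k distinct to k+1 distinct takes on average 15/(15-k) samples.
Sum over k = 4,...,14: E = 15/11 + 15/10 + 15/9 + ... + 15/2 + 15/1 = 45.298.

45.30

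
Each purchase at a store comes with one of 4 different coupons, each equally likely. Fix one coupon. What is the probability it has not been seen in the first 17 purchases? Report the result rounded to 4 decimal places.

0.0075

Each purchase misses the fixed coupon with probability (4-1)/4 = 3/4, independently.
P(still missing after 17) = (3/4)^17 = 0.00752.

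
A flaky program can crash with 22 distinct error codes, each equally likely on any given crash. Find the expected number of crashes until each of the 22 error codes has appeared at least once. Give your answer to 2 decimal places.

81.20

After k distinct error codes have appeared, the next crash gives a new one with probability (22-k)/22, so the expected wait for the (k+1)-th is 22/(22-k).
E[T] = 22/22 + 22/21 + 22/20 + ... + 22/2 + 22/1 = 22·H_{22}.
H_{22} = 3.691, so E[T] = 81.198.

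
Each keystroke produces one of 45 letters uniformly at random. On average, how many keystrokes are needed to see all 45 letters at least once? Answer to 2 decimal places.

197.77

The wait to go from k to k+1 distinct letters is geometric with mean 45/(45-k).
E[T] = 45/45 + 45/44 + 45/43 + ... + 45/2 + 45/1 = 45·H_{45}.
H_{45} = 4.395, so E[T] = 197.773.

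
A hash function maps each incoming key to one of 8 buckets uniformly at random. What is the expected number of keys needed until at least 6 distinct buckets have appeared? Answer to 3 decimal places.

Going from k to k+1 distinct takes a geometric number of keys with mean 8/(8-k).
Sum over k = 0,...,5: E = 8/8 + 8/7 + 8/6 + 8/5 + 8/4 + 8/3 = 9.7429.

9.743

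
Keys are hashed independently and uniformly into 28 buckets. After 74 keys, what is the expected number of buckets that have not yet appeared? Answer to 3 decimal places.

For each bucket, P(unseen after 74) = (27/28)^74 = 0.0678.
By linearity of expectation, E[unseen] = 28·(27/28)^74 = 1.8984.

1.898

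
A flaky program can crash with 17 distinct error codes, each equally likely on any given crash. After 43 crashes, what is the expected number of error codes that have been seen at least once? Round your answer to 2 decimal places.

For each error code, P(seen in 43 crashes) = 1 - (16/17)^43 = 0.926.
By linearity of expectation, E[distinct seen] = 17·(1 - (16/17)^43) = 15.746.

15.75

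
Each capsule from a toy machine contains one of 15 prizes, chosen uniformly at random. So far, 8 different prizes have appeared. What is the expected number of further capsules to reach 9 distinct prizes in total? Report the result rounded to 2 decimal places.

2.14

With k distinct prizes already seen, the next new one takes an expected 15/(15-k) capsules.
Only the k = 8 term is needed: E = 15/7 = 2.143.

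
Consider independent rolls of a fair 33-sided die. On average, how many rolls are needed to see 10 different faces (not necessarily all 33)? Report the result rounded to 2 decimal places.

Going from k to k+1 distinct takes a geometric number of rolls with mean 33/(33-k).
Sum over k = 0,...,9: E = 33/33 + 33/32 + 33/31 + ... + 33/25 + 33/24 = 11.699.

11.70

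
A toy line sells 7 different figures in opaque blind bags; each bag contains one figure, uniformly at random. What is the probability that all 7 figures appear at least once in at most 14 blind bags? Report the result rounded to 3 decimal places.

By inclusion–exclusion over which figures are missing,
P(all seen) = Σ_{j=0}^{7} (-1)^j C(7,j)((7-j)/7)^14
= 1.0000 - 0.8088 + 0.1890 - 0.0139 + 0.0002 - 0.0000 + 0.0000 - 0.0000
= 0.3666.

0.367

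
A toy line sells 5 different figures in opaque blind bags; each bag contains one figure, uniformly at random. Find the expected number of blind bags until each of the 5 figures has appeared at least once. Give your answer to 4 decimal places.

11.4167

The wait to go from k to k+1 distinct figures is geometric with mean 5/(5-k).
E[T] = 5/5 + 5/4 + 5/3 + 5/2 + 5/1 = 5·H_{5}.
H_{5} = 2.28333, so E[T] = 11.41667.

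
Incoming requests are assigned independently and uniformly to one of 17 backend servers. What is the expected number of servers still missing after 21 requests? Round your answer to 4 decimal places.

4.7593

For each server, P(unseen after 21) = (16/17)^21 = 0.27996.
By linearity of expectation, E[unseen] = 17·(16/17)^21 = 4.75928.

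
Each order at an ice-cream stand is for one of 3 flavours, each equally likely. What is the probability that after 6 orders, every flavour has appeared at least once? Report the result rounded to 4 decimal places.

0.7407

By inclusion–exclusion over which flavours are missing,
P(all seen) = Σ_{j=0}^{3} (-1)^j C(3,j)((3-j)/3)^6
= 1.00000 - 0.26337 + 0.00412 - 0.00000
= 0.74074.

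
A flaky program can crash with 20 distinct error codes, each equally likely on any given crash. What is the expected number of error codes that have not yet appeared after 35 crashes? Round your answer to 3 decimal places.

For each error code, P(unseen after 35) = (19/20)^35 = 0.1661.
By linearity of expectation, E[unseen] = 20·(19/20)^35 = 3.3217.

3.322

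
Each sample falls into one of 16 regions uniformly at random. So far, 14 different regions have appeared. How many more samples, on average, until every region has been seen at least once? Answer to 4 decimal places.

From k distinct to k+1 distinct takes on average 16/(16-k) samples.
Sum over k = 14,...,15: E = 16/2 + 16/1 = 24.00000.

24.0000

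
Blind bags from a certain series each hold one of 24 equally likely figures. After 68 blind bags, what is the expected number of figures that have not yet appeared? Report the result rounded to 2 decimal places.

For each figure, P(unseen after 68) = (23/24)^68 = 0.055.
By linearity of expectation, E[unseen] = 24·(23/24)^68 = 1.328.

1.33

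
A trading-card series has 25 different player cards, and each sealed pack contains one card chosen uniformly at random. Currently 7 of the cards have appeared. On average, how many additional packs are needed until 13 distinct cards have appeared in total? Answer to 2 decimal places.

9.80

From k distinct to k+1 distinct takes on average 25/(25-k) packs.
Sum over k = 7,...,12: E = 25/18 + 25/17 + 25/16 + 25/15 + 25/14 + 25/13 = 9.797.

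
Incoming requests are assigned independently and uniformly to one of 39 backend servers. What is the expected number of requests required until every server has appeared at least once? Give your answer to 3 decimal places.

Split into phases: going from k distinct to k+1 distinct takes on average 39/(39-k) requests.
E[T] = 39/39 + 39/38 + 39/37 + ... + 39/2 + 39/1 = 39·H_{39}.
H_{39} = 4.2535, so E[T] = 165.8882.

165.888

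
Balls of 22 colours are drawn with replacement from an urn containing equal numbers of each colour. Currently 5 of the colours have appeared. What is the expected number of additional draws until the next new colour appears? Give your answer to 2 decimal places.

Each draw yields a new colour with probability (22-5)/22 = 17/22, so the wait is geometric with mean 22/17.
E = 22/17 = 1.294.

1.29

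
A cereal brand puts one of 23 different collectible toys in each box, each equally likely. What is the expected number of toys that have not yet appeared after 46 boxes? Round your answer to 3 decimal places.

For each toy, P(unseen after 46) = (22/23)^46 = 0.1294.
By linearity of expectation, E[unseen] = 23·(22/23)^46 = 2.9764.

2.976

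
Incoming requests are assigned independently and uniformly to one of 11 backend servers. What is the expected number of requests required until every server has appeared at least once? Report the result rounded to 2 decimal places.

33.22

The wait to go from k to k+1 distinct servers is geometric with mean 11/(11-k).
E[T] = 11/11 + 11/10 + 11/9 + ... + 11/2 + 11/1 = 11·H_{11}.
H_{11} = 3.020, so E[T] = 33.219.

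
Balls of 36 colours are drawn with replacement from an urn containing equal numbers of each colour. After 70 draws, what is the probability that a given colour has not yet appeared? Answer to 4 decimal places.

0.1392

On each draw the fixed colour fails to appear with probability 35/36.
P(still missing after 70) = (35/36)^70 = 0.13918.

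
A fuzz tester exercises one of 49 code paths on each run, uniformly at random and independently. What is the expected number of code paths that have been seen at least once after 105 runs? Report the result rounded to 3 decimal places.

For each code path, P(seen in 105 runs) = 1 - (48/49)^105 = 0.8853.
By linearity of expectation, E[distinct seen] = 49·(1 - (48/49)^105) = 43.3774.

43.377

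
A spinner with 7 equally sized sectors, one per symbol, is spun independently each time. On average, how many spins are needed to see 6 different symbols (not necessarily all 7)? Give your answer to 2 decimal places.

11.15

Going from k to k+1 distinct takes a geometric number of spins with mean 7/(7-k).
Sum over k = 0,...,5: E = 7/7 + 7/6 + 7/5 + 7/4 + 7/3 + 7/2 = 11.150.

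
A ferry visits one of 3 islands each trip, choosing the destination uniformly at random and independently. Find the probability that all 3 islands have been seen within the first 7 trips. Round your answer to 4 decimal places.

Let A_i be the event that island i is missing after 7 trips. By inclusion–exclusion on the A_i,
P(all seen) = Σ_{j=0}^{3} (-1)^j C(3,j)((3-j)/3)^7
= 1.00000 - 0.17558 + 0.00137 - 0.00000
= 0.82579.

0.8258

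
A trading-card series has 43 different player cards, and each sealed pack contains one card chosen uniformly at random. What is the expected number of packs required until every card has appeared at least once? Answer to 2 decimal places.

The wait to go from k to k+1 distinct cards is geometric with mean 43/(43-k).
E[T] = 43/43 + 43/42 + 43/41 + ... + 43/2 + 43/1 = 43·H_{43}.
H_{43} = 4.350, so E[T] = 187.050.

187.05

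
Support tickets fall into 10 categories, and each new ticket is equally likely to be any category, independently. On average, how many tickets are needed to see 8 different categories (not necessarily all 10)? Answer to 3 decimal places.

Going from k to k+1 distinct takes a geometric number of tickets with mean 10/(10-k).
Sum over k = 0,...,7: E = 10/10 + 10/9 + 10/8 + ... + 10/4 + 10/3 = 14.2897.

14.290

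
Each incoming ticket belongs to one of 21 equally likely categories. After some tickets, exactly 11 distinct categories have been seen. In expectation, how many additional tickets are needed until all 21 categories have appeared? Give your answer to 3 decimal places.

61.508

The wait to go from k to k+1 distinct categories is geometric with mean 21/(21-k).
Sum over k = 11,...,20: E = 21/10 + 21/9 + 21/8 + ... + 21/2 + 21/1 = 61.5083.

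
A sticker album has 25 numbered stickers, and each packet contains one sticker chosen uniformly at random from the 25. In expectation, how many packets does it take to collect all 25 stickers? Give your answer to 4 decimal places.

The wait to go from k to k+1 distinct stickers is geometric with mean 25/(25-k).
E[T] = 25/25 + 25/24 + 25/23 + ... + 25/2 + 25/1 = 25·H_{25}.
H_{25} = 3.81596, so E[T] = 95.39895.

95.3990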